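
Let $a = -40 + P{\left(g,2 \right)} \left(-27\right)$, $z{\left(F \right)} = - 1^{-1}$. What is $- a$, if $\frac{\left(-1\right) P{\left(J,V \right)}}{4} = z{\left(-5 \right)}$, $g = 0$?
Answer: $148$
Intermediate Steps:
$z{\left(F \right)} = -1$ ($z{\left(F \right)} = \left(-1\right) 1 = -1$)
$P{\left(J,V \right)} = 4$ ($P{\left(J,V \right)} = \left(-4\right) \left(-1\right) = 4$)
$a = -148$ ($a = -40 + 4 \left(-27\right) = -40 - 108 = -148$)
$- a = \left(-1\right) \left(-148\right) = 148$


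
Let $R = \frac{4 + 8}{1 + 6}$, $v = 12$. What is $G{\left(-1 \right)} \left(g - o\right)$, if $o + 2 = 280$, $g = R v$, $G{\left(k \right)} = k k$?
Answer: $- \frac{1802}{7} \approx -257.43$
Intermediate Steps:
$R = \frac{12}{7} \approx 1.7143$
$G{\left(k \right)} = k^{2}$
$g = \frac{144}{7}$ ($g = \frac{12}{7} \cdot 12 = \frac{144}{7} \approx 20.571$)
$o = 278$ ($o = -2 + 280 = 278$)
$G{\left(-1 \right)} \left(g - o\right) = \left(-1\right)^{2} \left(\frac{144}{7} - 278\right) = 1 \left(\frac{144}{7} - 278\right) = 1 \left(- \frac{1802}{7}\right) = - \frac{1802}{7}$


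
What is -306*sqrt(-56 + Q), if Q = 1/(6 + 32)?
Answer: -153*I*sqrt(80826)/19 ≈ -2289.4*I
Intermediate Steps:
Q = 1/38 ≈ 0.026316
-306*sqrt(-56 + Q) = -306*sqrt(-56 + 1/38) = -153*I*sqrt(80826)/19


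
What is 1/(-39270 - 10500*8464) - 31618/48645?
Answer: -4289592997/6599634720 ≈ -0.64997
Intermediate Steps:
1/(-39270 - 10500*8464) - 31618/48645 = (1/8464)/(-49770) - 31618*1/48645 = -1/49770*1/8464 - 31618/48645 = -1/421253280 - 31618/48645 = -4289592997/6599634720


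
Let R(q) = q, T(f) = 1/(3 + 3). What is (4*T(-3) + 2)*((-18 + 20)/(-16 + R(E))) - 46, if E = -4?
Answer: -694/15 ≈ -46.267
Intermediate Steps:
T(f) = 1/6
(4*T(-3) + 2)*((-18 + 20)/(-16 + R(E))) - 46 = (4*(1/6) + 2)*((-18 + 20)/(-16 - 4)) - 46 = (2/3 + 2)*(2/(-20)) - 46 = 8*(2*(-1/20))/3 - 46 = (8/3)*(-1/10) - 46 = -4/15 - 46 = -694/15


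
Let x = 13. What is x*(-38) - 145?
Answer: -639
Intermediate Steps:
x*(-38) - 145 = 13*(-38) - 145 = -494 - 145 = -639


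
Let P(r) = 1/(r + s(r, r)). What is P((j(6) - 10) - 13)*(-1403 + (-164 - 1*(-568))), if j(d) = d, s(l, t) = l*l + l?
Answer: -333/85 ≈ -3.9176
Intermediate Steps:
s(l, t) = l + l² (s(l, t) = l² + l = l + l²)
P(r) = 1/(r + r*(1 + r))
P((j(6) - 10) - 13)*(-1403 + (-164 - 1*(-568))) = (1/(((6 - 10) - 13)*(2 + ((6 - 10) - 13))))*(-1403 + (-164 - 1*(-568))) = (1/((-4 - 13)*(2 + (-4 - 13))))*(-1403 + (-164 + 568)) = (1/((-17)*(2 - 17)))*(-1403 + 404) = -1/17/(-15)*(-999) = -1/17*(-1/15)*(-999) = (1/255)*(-999) = -333/85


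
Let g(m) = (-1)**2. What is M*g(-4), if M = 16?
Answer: 16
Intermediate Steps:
g(m) = 1
M*g(-4) = 16*1 = 16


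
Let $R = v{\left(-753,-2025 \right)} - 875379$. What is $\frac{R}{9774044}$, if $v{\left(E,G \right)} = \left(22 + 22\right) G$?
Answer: $- \frac{964479}{9774044} \approx -0.098678$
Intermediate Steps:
$v{\left(E,G \right)} = 44 G$
$R = -964479$ ($R = 44 \left(-2025\right) - 875379 = -89100 - 875379 = -964479$)
$\frac{R}{9774044} = - \frac{964479}{9774044}$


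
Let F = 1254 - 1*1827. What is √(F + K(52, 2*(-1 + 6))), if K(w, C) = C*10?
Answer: I*√473 ≈ 21.749*I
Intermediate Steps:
K(w, C) = 10*C
F = -573 (F = 1254 - 1827 = -573)
√(F + K(52, 2*(-1 + 6))) = √(-573 + 10*(2*(-1 + 6))) = √(-573 + 10*(2*5)) = √(-573 + 10*10) = √(-573 + 100) = √(-473) = I*√473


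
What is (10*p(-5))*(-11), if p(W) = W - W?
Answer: 0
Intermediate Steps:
p(W) = 0
(10*p(-5))*(-11) = (10*0)*(-11) = 0*(-11) = 0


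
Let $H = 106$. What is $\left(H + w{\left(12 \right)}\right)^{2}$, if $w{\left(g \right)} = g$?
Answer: $13924$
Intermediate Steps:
$\left(H + w{\left(12 \right)}\right)^{2} = \left(106 + 12\right)^{2} = 118^{2} = 13924$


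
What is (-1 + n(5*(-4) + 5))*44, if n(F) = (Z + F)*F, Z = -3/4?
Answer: 10351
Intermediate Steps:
Z = -¾ (Z = -3*¼ = -¾ ≈ -0.75000)
n(F) = F*(-¾ + F) (n(F) = (-¾ + F)*F = F*(-¾ + F))
(-1 + n(5*(-4) + 5))*44 = (-1 + (5*(-4) + 5)*(-3 + 4*(5*(-4) + 5))/4)*44 = (-1 + (-20 + 5)*(-3 + 4*(-20 + 5))/4)*44 = (-1 + (¼)*(-15)*(-3 + 4*(-15)))*44 = (-1 + (¼)*(-15)*(-3 - 60))*44 = (-1 + (¼)*(-15)*(-63))*44 = (-1 + 945/4)*44 = (941/4)*44 = 10351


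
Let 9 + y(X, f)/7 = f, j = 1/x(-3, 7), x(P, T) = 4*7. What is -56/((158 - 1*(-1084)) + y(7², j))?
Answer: -224/4717 ≈ -0.047488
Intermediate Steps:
x(P, T) = 28
j = 1/28 ≈ 0.035714
y(X, f) = -63 + 7*f
-56/((158 - 1*(-1084)) + y(7², j)) = -56/((158 - 1*(-1084)) + (-63 + 7*(1/28))) = -56/((158 + 1084) + (-63 + ¼)) = -56/(1242 - 251/4) = -56/(4717/4) = (4/4717)*(-56) = -224/4717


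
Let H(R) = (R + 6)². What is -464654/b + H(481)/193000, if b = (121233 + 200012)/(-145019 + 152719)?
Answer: -138089224008919/12400057000 ≈ -11136.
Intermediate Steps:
H(R) = (6 + R)²
b = 64249/1540 (b = 321245/7700 = 321245*(1/7700) = 64249/1540 ≈ 41.720)
-464654/b + H(481)/193000 = -464654/64249/1540 + (6 + 481)²/193000 = -464654*1540/64249 + 487²*(1/193000) = -715567160/64249 + 237169*(1/193000) = -715567160/64249 + 237169/193000 = -138089224008919/12400057000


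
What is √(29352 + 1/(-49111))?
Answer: √70793804652881/49111 ≈ 171.32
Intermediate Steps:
√(29352 + 1/(-49111)) = √(29352 - 1/49111) = √(1441506071/49111) = √70793804652881/49111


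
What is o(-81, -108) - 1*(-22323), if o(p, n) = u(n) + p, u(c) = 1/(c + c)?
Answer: 4804271/216 ≈ 22242.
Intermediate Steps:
u(c) = 1/(2*c)
o(p, n) = p + 1/(2*n) (o(p, n) = 1/(2*n) + p = p + 1/(2*n))
o(-81, -108) - 1*(-22323) = (-81 + (½)/(-108)) - 1*(-22323) = (-81 + (½)*(-1/108)) + 22323 = (-81 - 1/216) + 22323 = -17497/216 + 22323 = 4804271/216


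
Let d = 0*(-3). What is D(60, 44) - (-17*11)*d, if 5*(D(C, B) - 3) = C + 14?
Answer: 89/5 ≈ 17.800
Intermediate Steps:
d = 0
D(C, B) = 29/5 + C/5 (D(C, B) = 3 + (C + 14)/5 = 3 + (14 + C)/5 = 3 + (14/5 + C/5) = 29/5 + C/5)
D(60, 44) - (-17*11)*d = (29/5 + (1/5)*60) - (-17*11)*0 = (29/5 + 12) - (-187)*0 = 89/5 - 1*0 = 89/5 + 0 = 89/5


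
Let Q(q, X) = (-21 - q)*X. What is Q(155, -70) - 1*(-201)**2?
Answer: -28081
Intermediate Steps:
Q(q, X) = X*(-21 - q)
Q(155, -70) - 1*(-201)**2 = -1*(-70)*(21 + 155) - 1*(-201)**2 = -1*(-70)*176 - 1*40401 = 12320 - 40401 = -28081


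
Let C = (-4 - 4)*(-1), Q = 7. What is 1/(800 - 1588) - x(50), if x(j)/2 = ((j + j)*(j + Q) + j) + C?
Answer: -9074609/788 ≈ -11516.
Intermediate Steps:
C = 8 (C = -8*(-1) = 8)
x(j) = 16 + 2*j + 4*j*(7 + j) (x(j) = 2*(((j + j)*(j + 7) + j) + 8) = 2*(((2*j)*(7 + j) + j) + 8) = 2*((2*j*(7 + j) + j) + 8) = 2*((j + 2*j*(7 + j)) + 8) = 2*(8 + j + 2*j*(7 + j)) = 16 + 2*j + 4*j*(7 + j))
1/(800 - 1588) - x(50) = 1/(800 - 1588) - (16 + 4*50² + 30*50) = 1/(-788) - (16 + 4*2500 + 1500) = -1/788 - (16 + 10000 + 1500) = -1/788 - 1*11516 = -1/788 - 11516 = -9074609/788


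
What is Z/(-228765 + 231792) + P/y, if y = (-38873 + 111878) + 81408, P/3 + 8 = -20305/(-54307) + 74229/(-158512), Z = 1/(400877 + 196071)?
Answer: -953840439980237893/6065345648676978517392 ≈ -0.00015726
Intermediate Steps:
Z = 1/596948 ≈ 1.6752e-6
P = -209037172845/8608311184 (P = -24 + 3*(-20305/(-54307) + 74229/(-158512)) = -24 + 3*(-20305*(-1/54307) + 74229*(-1/158512)) = -24 + 3*(20305/54307 - 74229/158512) = -24 + 3*(-812568143/8608311184) = -24 - 2437704429/8608311184 = -209037172845/8608311184 ≈ -24.283)
y = 154413 (y = 73005 + 81408 = 154413)
Z/(-228765 + 231792) + P/y = 1/(596948*(-228765 + 231792)) - 209037172845/8608311184/154413 = (1/596948)/3027 - 209037172845/8608311184*1/154413 = (1/596948)*(1/3027) - 69679057615/443078384951664 = 1/1806961596 - 69679057615/443078384951664 = -953840439980237893/6065345648676978517392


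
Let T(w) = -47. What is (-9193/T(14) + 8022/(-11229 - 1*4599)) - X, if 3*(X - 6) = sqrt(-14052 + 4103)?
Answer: 23444379/123986 - I*sqrt(9949)/3 ≈ 189.09 - 33.248*I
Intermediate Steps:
X = 6 + I*sqrt(9949)/3 (X = 6 + sqrt(-14052 + 4103)/3 = 6 + sqrt(-9949)/3 = 6 + (I*sqrt(9949))/3 = 6 + I*sqrt(9949)/3 ≈ 6.0 + 33.248*I)
(-9193/T(14) + 8022/(-11229 - 1*4599)) - X = (-9193/(-47) + 8022/(-11229 - 1*4599)) - (6 + I*sqrt(9949)/3) = (-9193*(-1/47) + 8022/(-11229 - 4599)) + (-6 - I*sqrt(9949)/3) = (9193/47 + 8022/(-15828)) + (-6 - I*sqrt(9949)/3) = (9193/47 + 8022*(-1/15828)) + (-6 - I*sqrt(9949)/3) = (9193/47 - 1337/2638) + (-6 - I*sqrt(9949)/3) = 24188295/123986 + (-6 - I*sqrt(9949)/3) = 23444379/123986 - I*sqrt(9949)/3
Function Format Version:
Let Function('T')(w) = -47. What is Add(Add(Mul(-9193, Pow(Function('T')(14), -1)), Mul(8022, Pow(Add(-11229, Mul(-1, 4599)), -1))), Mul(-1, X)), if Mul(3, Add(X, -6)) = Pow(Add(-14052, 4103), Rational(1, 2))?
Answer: Add(Rational(23444379, 123986), Mul(Rational(-1, 3), I, Pow(9949, Rational(1, 2)))) ≈ Add(189.09, Mul(-33.248, I))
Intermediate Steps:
X = Add(6, Mul(Rational(1, 3), I, Pow(9949, Rational(1, 2)))) (X = Add(6, Mul(Rational(1, 3), Pow(Add(-14052, 4103), Rational(1, 2)))) = Add(6, Mul(Rational(1, 3), Pow(-9949, Rational(1, 2)))) = Add(6, Mul(Rational(1, 3), Mul(I, Pow(9949, Rational(1, 2))))) = Add(6, Mul(Rational(1, 3), I, Pow(9949, Rational(1, 2)))) ≈ Add(6.0000, Mul(33.248, I)))
Add(Add(Mul(-9193, Pow(Function('T')(14), -1)), Mul(8022, Pow(Add(-11229, Mul(-1, 4599)), -1))), Mul(-1, X)) = Add(Add(Mul(-9193, Pow(-47, -1)), Mul(8022, Pow(Add(-11229, Mul(-1, 4599)), -1))), Mul(-1, Add(6, Mul(Rational(1, 3), I, Pow(9949, Rational(1, 2)))))) = Add(Add(Mul(-9193, Rational(-1, 47)), Mul(8022, Pow(Add(-11229, -4599), -1))), Add(-6, Mul(Rational(-1, 3), I, Pow(9949, Rational(1, 2))))) = Add(Add(Rational(9193, 47), Mul(8022, Pow(-15828, -1))), Add(-6, Mul(Rational(-1, 3), I, Pow(9949, Rational(1, 2))))) = Add(Add(Rational(9193, 47), Mul(8022, Rational(-1, 15828))), Add(-6, Mul(Rational(-1, 3), I, Pow(9949, Rational(1, 2))))) = Add(Add(Rational(9193, 47), Rational(-1337, 2638)), Add(-6, Mul(Rational(-1, 3), I, Pow(9949, Rational(1, 2))))) = Add(Rational(24188295, 123986), Add(-6, Mul(Rational(-1, 3), I, Pow(9949, Rational(1, 2))))) = Add(Rational(23444379, 123986), Mul(Rational(-1, 3), I, Pow(9949, Rational(1, 2))))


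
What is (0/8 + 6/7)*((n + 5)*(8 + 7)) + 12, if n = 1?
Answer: 624/7 ≈ 89.143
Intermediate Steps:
(0/8 + 6/7)*((n + 5)*(8 + 7)) + 12 = (0/8 + 6/7)*((1 + 5)*(8 + 7)) + 12 = (0*(1/8) + 6*(1/7))*(6*15) + 12 = (0 + 6/7)*90 + 12 = (6/7)*90 + 12 = 540/7 + 12 = 624/7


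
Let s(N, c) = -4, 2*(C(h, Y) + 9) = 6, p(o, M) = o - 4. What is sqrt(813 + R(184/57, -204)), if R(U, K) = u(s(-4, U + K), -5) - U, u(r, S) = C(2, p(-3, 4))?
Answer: 7*sqrt(53295)/57 ≈ 28.351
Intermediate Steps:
p(o, M) = -4 + o
C(h, Y) = -6 (C(h, Y) = -9 + (1/2)*6 = -9 + 3 = -6)
u(r, S) = -6
R(U, K) = -6 - U
sqrt(813 + R(184/57, -204)) = sqrt(813 + (-6 - 184/57)) = sqrt(813 - 526/57) = sqrt(45815/57) = 7*sqrt(53295)/57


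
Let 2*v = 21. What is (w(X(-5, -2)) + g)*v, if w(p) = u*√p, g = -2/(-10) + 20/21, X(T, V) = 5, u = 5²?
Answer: 121/10 + 525*√5/2 ≈ 599.07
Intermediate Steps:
v = 21/2 (v = (½)*21 = 21/2 ≈ 10.500)
u = 25
g = 121/105 (g = -2*(-⅒) + 20*(1/21) = ⅕ + 20/21 = 121/105 ≈ 1.1524)
w(p) = 25*√p
(w(X(-5, -2)) + g)*v = (25*√5 + 121/105)*(21/2) = (121/105 + 25*√5)*(21/2) = 121/10 + 525*√5/2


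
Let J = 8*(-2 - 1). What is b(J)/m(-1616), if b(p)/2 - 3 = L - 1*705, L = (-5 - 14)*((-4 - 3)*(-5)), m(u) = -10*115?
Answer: 1367/575 ≈ 2.3774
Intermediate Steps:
m(u) = -1150
L = -665 (L = -(-133)*(-5) = -19*35 = -665)
J = -24 (J = 8*(-3) = -24)
b(p) = -2734 (b(p) = 6 + 2*(-665 - 1*705) = 6 + 2*(-665 - 705) = 6 + 2*(-1370) = 6 - 2740 = -2734)
b(J)/m(-1616) = -2734/(-1150) = -2734*(-1/1150) = 1367/575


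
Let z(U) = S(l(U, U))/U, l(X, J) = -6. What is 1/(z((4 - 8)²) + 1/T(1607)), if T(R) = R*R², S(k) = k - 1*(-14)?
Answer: 8299991086/4149995545 ≈ 2.0000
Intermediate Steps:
S(k) = 14 + k (S(k) = k + 14 = 14 + k)
T(R) = R³
z(U) = 8/U (z(U) = (14 - 6)/U = 8/U)
1/(z((4 - 8)²) + 1/T(1607)) = 1/(8/((4 - 8)²) + 1/(1607³)) = 1/(8/((-4)²) + 1/4149995543) = 1/(8/16 + 1/4149995543) = 1/(8*(1/16) + 1/4149995543) = 1/(½ + 1/4149995543) = 1/(4149995545/8299991086) = 8299991086/4149995545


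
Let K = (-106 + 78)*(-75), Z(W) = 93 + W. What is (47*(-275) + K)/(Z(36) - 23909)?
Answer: 2165/4756 ≈ 0.45521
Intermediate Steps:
K = 2100 (K = -28*(-75) = 2100)
(47*(-275) + K)/(Z(36) - 23909) = (47*(-275) + 2100)/((93 + 36) - 23909) = (-12925 + 2100)/(129 - 23909) = -10825/(-23780) = -10825*(-1/23780) = 2165/4756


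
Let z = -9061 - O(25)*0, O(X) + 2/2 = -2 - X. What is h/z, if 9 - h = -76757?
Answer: -76766/9061 ≈ -8.4721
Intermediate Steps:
h = 76766 (h = 9 - 1*(-76757) = 9 + 76757 = 76766)
O(X) = -3 - X (O(X) = -1 + (-2 - X) = -3 - X)
z = -9061 (z = -9061 - (-3 - 1*25)*0 = -9061 - (-3 - 25)*0 = -9061 - (-28)*0 = -9061 - 1*0 = -9061 + 0 = -9061)
h/z = 76766/(-9061) = 76766*(-1/9061) = -76766/9061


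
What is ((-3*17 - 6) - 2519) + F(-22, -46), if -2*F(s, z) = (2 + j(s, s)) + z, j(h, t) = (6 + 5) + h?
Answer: -5097/2 ≈ -2548.5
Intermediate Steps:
j(h, t) = 11 + h
F(s, z) = -13/2 - s/2 - z/2 (F(s, z) = -((2 + (11 + s)) + z)/2 = -((13 + s) + z)/2 = -(13 + s + z)/2 = -13/2 - s/2 - z/2)
((-3*17 - 6) - 2519) + F(-22, -46) = ((-3*17 - 6) - 2519) + (-13/2 - 1/2*(-22) - 1/2*(-46)) = ((-51 - 6) - 2519) + (-13/2 + 11 + 23) = (-57 - 2519) + 55/2 = -2576 + 55/2 = -5097/2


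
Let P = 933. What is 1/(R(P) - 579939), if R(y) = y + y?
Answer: -1/578073 ≈ -1.7299e-6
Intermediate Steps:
R(y) = 2*y
1/(R(P) - 579939) = 1/(2*933 - 579939) = 1/(1866 - 579939) = 1/(-578073) = -1/578073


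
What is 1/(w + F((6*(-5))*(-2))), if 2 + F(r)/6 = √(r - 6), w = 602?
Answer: 295/173078 - 9*√6/173078 ≈ 0.0015771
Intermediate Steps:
F(r) = -12 + 6*√(-6 + r) (F(r) = -12 + 6*√(r - 6) = -12 + 6*√(-6 + r))
1/(w + F((6*(-5))*(-2))) = 1/(602 + (-12 + 6*√(-6 + (6*(-5))*(-2)))) = 1/(602 + (-12 + 6*√(-6 - 30*(-2)))) = 1/(602 + (-12 + 6*√(-6 + 60))) = 1/(602 + (-12 + 6*√54)) = 1/(602 + (-12 + 6*(3*√6))) = 1/(602 + (-12 + 18*√6)) = 1/(590 + 18*√6)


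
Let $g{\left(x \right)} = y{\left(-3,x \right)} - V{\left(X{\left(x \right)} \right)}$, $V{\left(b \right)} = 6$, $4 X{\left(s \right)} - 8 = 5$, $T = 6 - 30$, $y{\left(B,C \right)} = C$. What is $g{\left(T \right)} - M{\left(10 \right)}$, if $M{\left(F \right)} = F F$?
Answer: $-130$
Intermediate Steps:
$T = -24$
$X{\left(s \right)} = \frac{13}{4}$ ($X{\left(s \right)} = 2 + \frac{1}{4} \cdot 5 = 2 + \frac{5}{4} = \frac{13}{4}$)
$g{\left(x \right)} = -6 + x$ ($g{\left(x \right)} = x - 6 = -6 + x$)
$M{\left(F \right)} = F^{2}$
$g{\left(T \right)} - M{\left(10 \right)} = \left(-6 - 24\right) - 10^{2} = -30 - 100 = -130$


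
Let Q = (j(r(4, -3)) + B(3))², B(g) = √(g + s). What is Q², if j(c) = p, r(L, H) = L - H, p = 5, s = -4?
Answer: (5 + I)⁴ ≈ 476.0 + 480.0*I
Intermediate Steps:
B(g) = √(-4 + g) (B(g) = √(g - 4) = √(-4 + g))
j(c) = 5
Q = (5 + I)² (Q = (5 + √(-4 + 3))² = (5 + √(-1))² = (5 + I)² ≈ 24.0 + 10.0*I)
Q² = ((5 + I)²)² = (5 + I)⁴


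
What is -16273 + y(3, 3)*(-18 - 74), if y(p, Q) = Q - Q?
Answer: -16273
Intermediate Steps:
y(p, Q) = 0
-16273 + y(3, 3)*(-18 - 74) = -16273 + 0*(-18 - 74) = -16273 + 0*(-92) = -16273 + 0 = -16273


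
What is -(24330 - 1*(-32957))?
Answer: -57287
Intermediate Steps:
-(24330 - 1*(-32957)) = -(24330 + 32957) = -1*57287 = -57287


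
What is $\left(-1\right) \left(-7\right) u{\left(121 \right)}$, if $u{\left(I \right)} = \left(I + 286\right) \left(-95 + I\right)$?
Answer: $74074$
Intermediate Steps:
$u{\left(I \right)} = \left(-95 + I\right) \left(286 + I\right)$ ($u{\left(I \right)} = \left(286 + I\right) \left(-95 + I\right) = \left(-95 + I\right) \left(286 + I\right)$)
$\left(-1\right) \left(-7\right) u{\left(121 \right)} = \left(-1\right) \left(-7\right) \left(-27170 + 121^{2} + 191 \cdot 121\right) = 7 \left(-27170 + 14641 + 23111\right) = 7 \cdot 10582 = 74074$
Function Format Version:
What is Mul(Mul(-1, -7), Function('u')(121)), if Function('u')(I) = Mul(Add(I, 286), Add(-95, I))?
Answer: 74074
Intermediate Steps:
Function('u')(I) = Mul(Add(-95, I), Add(286, I)) (Function('u')(I) = Mul(Add(286, I), Add(-95, I)) = Mul(Add(-95, I), Add(286, I)))
Mul(Mul(-1, -7), Function('u')(121)) = Mul(Mul(-1, -7), Add(-27170, Pow(121, 2), Mul(191, 121))) = Mul(7, Add(-27170, 14641, 23111)) = Mul(7, 10582) = 74074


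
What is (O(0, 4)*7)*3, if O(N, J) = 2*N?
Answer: 0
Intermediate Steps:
(O(0, 4)*7)*3 = ((2*0)*7)*3 = (0*7)*3 = 0*3 = 0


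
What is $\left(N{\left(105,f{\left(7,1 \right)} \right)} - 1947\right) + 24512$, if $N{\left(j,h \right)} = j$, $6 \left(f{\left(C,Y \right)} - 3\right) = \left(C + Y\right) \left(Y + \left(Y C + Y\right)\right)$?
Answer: $22670$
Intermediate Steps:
$f{\left(C,Y \right)} = 3 + \frac{\left(C + Y\right) \left(2 Y + C Y\right)}{6}$ ($f{\left(C,Y \right)} = 3 + \frac{\left(C + Y\right) \left(Y + \left(Y C + Y\right)\right)}{6} = 3 + \frac{\left(C + Y\right) \left(Y + \left(C Y + Y\right)\right)}{6} = 3 + \frac{\left(C + Y\right) \left(Y + \left(Y + C Y\right)\right)}{6} = 3 + \frac{\left(C + Y\right) \left(2 Y + C Y\right)}{6}$)
$\left(N{\left(105,f{\left(7,1 \right)} \right)} - 1947\right) + 24512 = \left(105 - 1947\right) + 24512 = -1842 + 24512 = 22670$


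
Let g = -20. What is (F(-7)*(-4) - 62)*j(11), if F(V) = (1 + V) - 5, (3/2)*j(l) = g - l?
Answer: 372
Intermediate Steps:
j(l) = -40/3 - 2*l/3 (j(l) = 2*(-20 - l)/3 = -40/3 - 2*l/3)
F(V) = -4 + V
(F(-7)*(-4) - 62)*j(11) = ((-4 - 7)*(-4) - 62)*(-40/3 - 2/3*11) = (-11*(-4) - 62)*(-40/3 - 22/3) = (44 - 62)*(-62/3) = -18*(-62/3) = 372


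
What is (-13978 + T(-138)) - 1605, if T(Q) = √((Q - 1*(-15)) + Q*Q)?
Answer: -15583 + √18921 ≈ -15445.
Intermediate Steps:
T(Q) = √(15 + Q + Q²) (T(Q) = √((Q + 15) + Q²) = √((15 + Q) + Q²) = √(15 + Q + Q²))
(-13978 + T(-138)) - 1605 = (-13978 + √(15 - 138 + (-138)²)) - 1605 = (-13978 + √(15 - 138 + 19044)) - 1605 = (-13978 + √18921) - 1605 = -15583 + √18921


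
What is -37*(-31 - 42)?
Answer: 2701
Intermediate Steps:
-37*(-31 - 42) = -37*(-73) = 2701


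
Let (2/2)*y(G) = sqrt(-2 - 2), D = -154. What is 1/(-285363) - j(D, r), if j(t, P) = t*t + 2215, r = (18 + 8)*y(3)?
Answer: -7399747954/285363 ≈ -25931.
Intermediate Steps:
y(G) = 2*I (y(G) = sqrt(-2 - 2) = sqrt(-4) = 2*I)
r = 52*I (r = (18 + 8)*(2*I) = 26*(2*I) = 52*I ≈ 52.0*I)
j(t, P) = 2215 + t**2 (j(t, P) = t**2 + 2215 = 2215 + t**2)
1/(-285363) - j(D, r) = 1/(-285363) - (2215 + (-154)**2) = -1/285363 - (2215 + 23716) = -1/285363 - 1*25931 = -1/285363 - 25931 = -7399747954/285363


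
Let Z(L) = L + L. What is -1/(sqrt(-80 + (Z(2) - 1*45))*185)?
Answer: I/2035 ≈ 0.0004914*I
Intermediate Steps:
Z(L) = 2*L
-1/(sqrt(-80 + (Z(2) - 1*45))*185) = -1/(sqrt(-80 + (2*2 - 1*45))*185) = -1/(sqrt(-80 + (4 - 45))*185) = -1/(sqrt(-80 - 41)*185) = -1/(sqrt(-121)*185) = -1/((11*I)*185) = -1/(2035*I) = -(-1)*I/2035 = I/2035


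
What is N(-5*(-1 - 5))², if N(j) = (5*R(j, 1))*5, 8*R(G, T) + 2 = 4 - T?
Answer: 625/64 ≈ 9.7656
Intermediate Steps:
R(G, T) = ¼ - T/8 (R(G, T) = -¼ + (4 - T)/8 = -¼ + (½ - T/8) = ¼ - T/8)
N(j) = 25/8 (N(j) = (5*(¼ - ⅛*1))*5 = (5*(¼ - ⅛))*5 = (5*(⅛))*5 = (5/8)*5 = 25/8)
N(-5*(-1 - 5))² = (25/8)² = 625/64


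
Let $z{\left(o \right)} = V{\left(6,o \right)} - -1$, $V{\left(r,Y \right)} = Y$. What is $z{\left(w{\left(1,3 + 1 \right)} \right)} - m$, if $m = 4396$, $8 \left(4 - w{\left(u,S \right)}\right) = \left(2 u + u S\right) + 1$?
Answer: $- \frac{35135}{8} \approx -4391.9$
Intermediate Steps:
$w{\left(u,S \right)} = \frac{31}{8} - \frac{u}{4} - \frac{S u}{8}$ ($w{\left(u,S \right)} = 4 - \frac{\left(2 u + u S\right) + 1}{8} = 4 - \frac{\left(2 u + S u\right) + 1}{8} = 4 - \frac{1 + 2 u + S u}{8} = 4 - \left(\frac{1}{8} + \frac{u}{4} + \frac{S u}{8}\right) = \frac{31}{8} - \frac{u}{4} - \frac{S u}{8}$)
$z{\left(o \right)} = 1 + o$ ($z{\left(o \right)} = o - -1 = o + 1 = 1 + o$)
$z{\left(w{\left(1,3 + 1 \right)} \right)} - m = \left(1 - \left(- \frac{29}{8} + \frac{1}{8} \left(3 + 1\right) 1\right)\right) - 4396 = \left(1 - \left(- \frac{29}{8} + \frac{1}{2}\right)\right) - 4396 = \left(1 - - \frac{25}{8}\right) - 4396 = \left(1 + \frac{25}{8}\right) - 4396 = \frac{33}{8} - 4396 = - \frac{35135}{8}$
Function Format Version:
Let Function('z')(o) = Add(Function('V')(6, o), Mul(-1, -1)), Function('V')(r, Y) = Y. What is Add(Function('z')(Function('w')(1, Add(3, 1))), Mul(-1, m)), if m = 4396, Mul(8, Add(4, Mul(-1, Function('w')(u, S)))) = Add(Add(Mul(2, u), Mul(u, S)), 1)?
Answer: Rational(-35135, 8) ≈ -4391.9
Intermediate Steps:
Function('w')(u, S) = Add(Rational(31, 8), Mul(Rational(-1, 4), u), Mul(Rational(-1, 8), S, u)) (Function('w')(u, S) = Add(4, Mul(Rational(-1, 8), Add(Add(Mul(2, u), Mul(u, S)), 1))) = Add(4, Mul(Rational(-1, 8), Add(Add(Mul(2, u), Mul(S, u)), 1))) = Add(4, Mul(Rational(-1, 8), Add(1, Mul(2, u), Mul(S, u)))) = Add(4, Add(Rational(-1, 8), Mul(Rational(-1, 4), u), Mul(Rational(-1, 8), S, u))) = Add(Rational(31, 8), Mul(Rational(-1, 4), u), Mul(Rational(-1, 8), S, u)))
Function('z')(o) = Add(1, o) (Function('z')(o) = Add(o, Mul(-1, -1)) = Add(o, 1) = Add(1, o))
Add(Function('z')(Function('w')(1, Add(3, 1))), Mul(-1, m)) = Add(Add(1, Add(Rational(31, 8), Mul(Rational(-1, 4), 1), Mul(Rational(-1, 8), Add(3, 1), 1))), Mul(-1, 4396)) = Add(Add(1, Add(Rational(31, 8), Rational(-1, 4), Mul(Rational(-1, 8), 4, 1))), -4396) = Add(Add(1, Add(Rational(31, 8), Rational(-1, 4), Rational(-1, 2))), -4396) = Add(Add(1, Rational(25, 8)), -4396) = Add(Rational(33, 8), -4396) = Rational(-35135, 8)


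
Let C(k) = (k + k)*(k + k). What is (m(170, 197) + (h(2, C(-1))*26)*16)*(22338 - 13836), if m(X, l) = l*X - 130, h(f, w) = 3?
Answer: 294237216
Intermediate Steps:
C(k) = 4*k**2 (C(k) = (2*k)*(2*k) = 4*k**2)
m(X, l) = -130 + X*l (m(X, l) = X*l - 130 = -130 + X*l)
(m(170, 197) + (h(2, C(-1))*26)*16)*(22338 - 13836) = ((-130 + 170*197) + (3*26)*16)*(22338 - 13836) = ((-130 + 33490) + 78*16)*8502 = (33360 + 1248)*8502 = 34608*8502 = 294237216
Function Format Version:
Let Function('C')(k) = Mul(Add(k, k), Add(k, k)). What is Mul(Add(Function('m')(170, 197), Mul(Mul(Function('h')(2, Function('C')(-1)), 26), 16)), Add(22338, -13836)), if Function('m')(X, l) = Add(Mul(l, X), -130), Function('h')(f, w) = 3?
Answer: 294237216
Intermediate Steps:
Function('C')(k) = Mul(4, Pow(k, 2)) (Function('C')(k) = Mul(Mul(2, k), Mul(2, k)) = Mul(4, Pow(k, 2)))
Function('m')(X, l) = Add(-130, Mul(X, l)) (Function('m')(X, l) = Add(Mul(X, l), -130) = Add(-130, Mul(X, l)))
Mul(Add(Function('m')(170, 197), Mul(Mul(Function('h')(2, Function('C')(-1)), 26), 16)), Add(22338, -13836)) = Mul(Add(Add(-130, Mul(170, 197)), Mul(Mul(3, 26), 16)), Add(22338, -13836)) = Mul(Add(Add(-130, 33490), Mul(78, 16)), 8502) = Mul(Add(33360, 1248), 8502) = Mul(34608, 8502) = 294237216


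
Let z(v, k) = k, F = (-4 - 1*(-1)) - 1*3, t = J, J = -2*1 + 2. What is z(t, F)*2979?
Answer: -17874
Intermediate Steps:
J = 0 (J = -2 + 2 = 0)
t = 0
F = -6 (F = (-4 + 1) - 3 = -3 - 3 = -6)
z(t, F)*2979 = -6*2979 = -17874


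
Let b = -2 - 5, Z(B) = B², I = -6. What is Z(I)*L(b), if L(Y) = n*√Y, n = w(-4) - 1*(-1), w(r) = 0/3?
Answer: 36*I*√7 ≈ 95.247*I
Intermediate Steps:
w(r) = 0 (w(r) = 0*(⅓) = 0)
b = -7
n = 1 (n = 0 - 1*(-1) = 0 + 1 = 1)
L(Y) = √Y (L(Y) = 1*√Y = √Y)
Z(I)*L(b) = (-6)²*√(-7) = 36*(I*√7) = 36*I*√7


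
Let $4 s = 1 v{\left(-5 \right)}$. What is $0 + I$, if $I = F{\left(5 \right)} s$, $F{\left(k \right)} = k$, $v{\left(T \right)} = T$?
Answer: $- \frac{25}{4} \approx -6.25$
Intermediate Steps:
$s = - \frac{5}{4}$ ($s = \frac{1 \left(-5\right)}{4} = \frac{1}{4} \left(-5\right) = - \frac{5}{4} \approx -1.25$)
$I = - \frac{25}{4}$ ($I = 5 \left(- \frac{5}{4}\right) = - \frac{25}{4} \approx -6.25$)
$0 + I = 0 - \frac{25}{4} = - \frac{25}{4}$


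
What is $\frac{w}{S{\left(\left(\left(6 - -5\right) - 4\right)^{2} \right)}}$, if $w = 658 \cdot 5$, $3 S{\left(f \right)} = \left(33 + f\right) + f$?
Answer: $\frac{9870}{131} \approx 75.344$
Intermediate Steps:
$S{\left(f \right)} = 11 + \frac{2 f}{3}$ ($S{\left(f \right)} = \frac{\left(33 + f\right) + f}{3} = \frac{33 + 2 f}{3} = 11 + \frac{2 f}{3}$)
$w = 3290$
$\frac{w}{S{\left(\left(\left(6 - -5\right) - 4\right)^{2} \right)}} = \frac{3290}{11 + \frac{2 \left(\left(6 - -5\right) - 4\right)^{2}}{3}} = \frac{3290}{11 + \frac{2 \left(\left(6 + 5\right) - 4\right)^{2}}{3}} = \frac{3290}{11 + \frac{2 \left(11 - 4\right)^{2}}{3}} = \frac{3290}{11 + \frac{2 \cdot 7^{2}}{3}} = \frac{3290}{11 + \frac{2}{3} \cdot 49} = \frac{3290}{11 + \frac{98}{3}} = \frac{3290}{\frac{131}{3}} = 3290 \cdot \frac{3}{131} = \frac{9870}{131}$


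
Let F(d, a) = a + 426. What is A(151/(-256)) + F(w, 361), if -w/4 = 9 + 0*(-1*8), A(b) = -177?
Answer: 610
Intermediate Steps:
w = -36 (w = -4*(9 + 0*(-1*8)) = -4*(9 + 0*(-8)) = -4*(9 + 0) = -4*9 = -36)
F(d, a) = 426 + a
A(151/(-256)) + F(w, 361) = -177 + (426 + 361) = -177 + 787 = 610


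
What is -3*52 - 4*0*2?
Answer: -156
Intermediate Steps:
-3*52 - 4*0*2 = -156 + 0*2 = -156 + 0 = -156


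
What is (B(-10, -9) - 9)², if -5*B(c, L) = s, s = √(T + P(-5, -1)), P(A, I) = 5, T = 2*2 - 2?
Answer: (45 + √7)²/25 ≈ 90.805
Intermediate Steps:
T = 2 (T = 4 - 2 = 2)
s = √7 (s = √(2 + 5) = √7 ≈ 2.6458)
B(c, L) = -√7/5
(B(-10, -9) - 9)² = (-√7/5 - 9)² = (-9 - √7/5)²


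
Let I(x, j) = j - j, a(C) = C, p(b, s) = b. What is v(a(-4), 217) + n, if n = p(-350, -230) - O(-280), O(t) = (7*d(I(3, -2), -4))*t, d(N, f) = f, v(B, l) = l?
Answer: -7973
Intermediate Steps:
I(x, j) = 0
O(t) = -28*t (O(t) = (7*(-4))*t = -28*t)
n = -8190 (n = -350 - (-28)*(-280) = -350 - 1*7840 = -350 - 7840 = -8190)
v(a(-4), 217) + n = 217 - 8190 = -7973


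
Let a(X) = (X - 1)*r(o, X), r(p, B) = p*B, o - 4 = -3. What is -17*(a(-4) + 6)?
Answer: -442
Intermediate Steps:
o = 1 (o = 4 - 3 = 1)
r(p, B) = B*p
a(X) = X*(-1 + X) (a(X) = (X - 1)*(X*1) = (-1 + X)*X = X*(-1 + X))
-17*(a(-4) + 6) = -17*(-4*(-1 - 4) + 6) = -17*(-4*(-5) + 6) = -17*(20 + 6) = -17*26 = -442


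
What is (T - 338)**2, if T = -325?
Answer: 439569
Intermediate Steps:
(T - 338)**2 = (-325 - 338)**2 = (-663)**2 = 439569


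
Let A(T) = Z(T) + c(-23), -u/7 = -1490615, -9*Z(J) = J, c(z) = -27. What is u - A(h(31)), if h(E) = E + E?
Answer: 93909050/9 ≈ 1.0434e+7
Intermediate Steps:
Z(J) = -J/9
h(E) = 2*E
u = 10434305 (u = -7*(-1490615) = 10434305)
A(T) = -27 - T/9 (A(T) = -T/9 - 27 = -27 - T/9)
u - A(h(31)) = 10434305 - (-27 - 2*31/9) = 10434305 - (-27 - ⅑*62) = 10434305 - (-27 - 62/9) = 10434305 - 1*(-305/9) = 10434305 + 305/9 = 93909050/9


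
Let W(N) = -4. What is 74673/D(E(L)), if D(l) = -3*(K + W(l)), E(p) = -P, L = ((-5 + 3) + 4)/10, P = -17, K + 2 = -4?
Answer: 24891/10 ≈ 2489.1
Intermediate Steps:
K = -6 (K = -2 - 4 = -6)
L = 1/5 (L = (-2 + 4)*(1/10) = 2*(1/10) = 1/5 ≈ 0.20000)
E(p) = 17 (E(p) = -1*(-17) = 17)
D(l) = 30 (D(l) = -3*(-6 - 4) = -3*(-10) = 30)
74673/D(E(L)) = 74673/30 = 74673*(1/30) = 24891/10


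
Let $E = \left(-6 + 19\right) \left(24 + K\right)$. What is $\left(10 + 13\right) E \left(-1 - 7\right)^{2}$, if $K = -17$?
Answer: $133952$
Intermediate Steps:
$E = 91$ ($E = \left(-6 + 19\right) \left(24 - 17\right) = 13 \cdot 7 = 91$)
$\left(10 + 13\right) E \left(-1 - 7\right)^{2} = \left(10 + 13\right) 91 \left(-1 - 7\right)^{2} = 23 \cdot 91 \left(-1 - 7\right)^{2} = 2093 \left(-1 - 7\right)^{2} = 2093 \left(-8\right)^{2} = 2093 \cdot 64 = 133952$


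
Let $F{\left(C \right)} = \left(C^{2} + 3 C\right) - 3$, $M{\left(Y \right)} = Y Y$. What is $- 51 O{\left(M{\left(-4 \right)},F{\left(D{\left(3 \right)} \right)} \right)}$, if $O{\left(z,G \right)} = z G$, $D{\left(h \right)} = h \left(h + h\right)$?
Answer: $-306000$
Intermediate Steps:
$M{\left(Y \right)} = Y^{2}$
$D{\left(h \right)} = 2 h^{2}$ ($D{\left(h \right)} = h 2 h = 2 h^{2}$)
$F{\left(C \right)} = -3 + C^{2} + 3 C$
$O{\left(z,G \right)} = G z$
$- 51 O{\left(M{\left(-4 \right)},F{\left(D{\left(3 \right)} \right)} \right)} = - 51 \left(-3 + \left(2 \cdot 3^{2}\right)^{2} + 3 \cdot 2 \cdot 3^{2}\right) \left(-4\right)^{2} = - 51 \left(-3 + \left(2 \cdot 9\right)^{2} + 3 \cdot 2 \cdot 9\right) 16 = - 51 \left(-3 + 18^{2} + 3 \cdot 18\right) 16 = - 51 \left(-3 + 324 + 54\right) 16 = - 51 \cdot 375 \cdot 16 = \left(-51\right) 6000 = -306000$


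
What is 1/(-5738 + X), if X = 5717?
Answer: -1/21 ≈ -0.047619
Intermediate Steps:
1/(-5738 + X) = 1/(-5738 + 5717) = 1/(-21) = -1/21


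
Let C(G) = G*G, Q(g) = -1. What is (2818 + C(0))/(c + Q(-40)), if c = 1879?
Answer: 1409/939 ≈ 1.5005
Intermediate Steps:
C(G) = G²
(2818 + C(0))/(c + Q(-40)) = (2818 + 0²)/(1879 - 1) = (2818 + 0)/1878 = 2818*(1/1878) = 1409/939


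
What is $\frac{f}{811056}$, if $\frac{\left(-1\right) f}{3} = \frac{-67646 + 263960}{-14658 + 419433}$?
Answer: $- \frac{32719}{18238621800} \approx -1.7939 \cdot 10^{-6}$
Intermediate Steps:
$f = - \frac{65438}{44975}$ ($f = - 3 \frac{-67646 + 263960}{-14658 + 419433} = - 3 \cdot \frac{196314}{404775} = - 3 \cdot 196314 \cdot \frac{1}{404775} = \left(-3\right) \frac{65438}{134925} = - \frac{65438}{44975} \approx -1.455$)
$\frac{f}{811056} = - \frac{65438}{44975 \cdot 811056} = \left(- \frac{65438}{44975}\right) \frac{1}{811056} = - \frac{32719}{18238621800}$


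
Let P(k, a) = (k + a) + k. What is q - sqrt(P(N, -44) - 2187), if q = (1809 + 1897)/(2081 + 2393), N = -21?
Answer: 1853/2237 - I*sqrt(2273) ≈ 0.82834 - 47.676*I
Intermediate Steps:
P(k, a) = a + 2*k (P(k, a) = (a + k) + k = a + 2*k)
q = 1853/2237 (q = 3706/4474 = 3706*(1/4474) = 1853/2237 ≈ 0.82834)
q - sqrt(P(N, -44) - 2187) = 1853/2237 - sqrt((-44 + 2*(-21)) - 2187) = 1853/2237 - sqrt((-44 - 42) - 2187) = 1853/2237 - sqrt(-86 - 2187) = 1853/2237 - sqrt(-2273) = 1853/2237 - I*sqrt(2273)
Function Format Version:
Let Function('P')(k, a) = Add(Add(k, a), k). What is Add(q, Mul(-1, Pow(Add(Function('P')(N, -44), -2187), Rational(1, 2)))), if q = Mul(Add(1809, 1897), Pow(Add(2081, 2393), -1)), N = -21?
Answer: Add(Rational(1853, 2237), Mul(-1, I, Pow(2273, Rational(1, 2)))) ≈ Add(0.82834, Mul(-47.676, I))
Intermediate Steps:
Function('P')(k, a) = Add(a, Mul(2, k)) (Function('P')(k, a) = Add(Add(a, k), k) = Add(a, Mul(2, k)))
q = Rational(1853, 2237) (q = Mul(3706, Pow(4474, -1)) = Mul(3706, Rational(1, 4474)) = Rational(1853, 2237) ≈ 0.82834)
Add(q, Mul(-1, Pow(Add(Function('P')(N, -44), -2187), Rational(1, 2)))) = Add(Rational(1853, 2237), Mul(-1, Pow(Add(Add(-44, Mul(2, -21)), -2187), Rational(1, 2)))) = Add(Rational(1853, 2237), Mul(-1, Pow(Add(Add(-44, -42), -2187), Rational(1, 2)))) = Add(Rational(1853, 2237), Mul(-1, Pow(Add(-86, -2187), Rational(1, 2)))) = Add(Rational(1853, 2237), Mul(-1, Pow(-2273, Rational(1, 2)))) = Add(Rational(1853, 2237), Mul(-1, Mul(I, Pow(2273, Rational(1, 2))))) = Add(Rational(1853, 2237), Mul(-1, I, Pow(2273, Rational(1, 2))))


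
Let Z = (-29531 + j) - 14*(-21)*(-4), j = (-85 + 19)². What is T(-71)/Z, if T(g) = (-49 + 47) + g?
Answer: 73/26351 ≈ 0.0027703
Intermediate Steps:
T(g) = -2 + g
j = 4356 (j = (-66)² = 4356)
Z = -26351 (Z = (-29531 + 4356) - 14*(-21)*(-4) = -25175 + 294*(-4) = -25175 - 1176 = -26351)
T(-71)/Z = (-2 - 71)/(-26351) = -73*(-1/26351) = 73/26351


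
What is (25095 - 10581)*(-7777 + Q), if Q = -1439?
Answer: -133761024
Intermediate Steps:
(25095 - 10581)*(-7777 + Q) = (25095 - 10581)*(-7777 - 1439) = 14514*(-9216) = -133761024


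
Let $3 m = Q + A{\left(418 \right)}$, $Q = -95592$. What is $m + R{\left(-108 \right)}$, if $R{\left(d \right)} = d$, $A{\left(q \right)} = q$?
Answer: $- \frac{95498}{3} \approx -31833.0$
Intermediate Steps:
$m = - \frac{95174}{3}$ ($m = \frac{-95592 + 418}{3} = \frac{1}{3} \left(-95174\right) = - \frac{95174}{3} \approx -31725.0$)
$m + R{\left(-108 \right)} = - \frac{95174}{3} - 108 = - \frac{95498}{3}$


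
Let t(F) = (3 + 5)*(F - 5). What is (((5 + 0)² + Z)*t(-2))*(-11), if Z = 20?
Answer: 27720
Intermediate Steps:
t(F) = -40 + 8*F (t(F) = 8*(-5 + F) = -40 + 8*F)
(((5 + 0)² + Z)*t(-2))*(-11) = (((5 + 0)² + 20)*(-40 + 8*(-2)))*(-11) = ((5² + 20)*(-40 - 16))*(-11) = ((25 + 20)*(-56))*(-11) = (45*(-56))*(-11) = -2520*(-11) = 27720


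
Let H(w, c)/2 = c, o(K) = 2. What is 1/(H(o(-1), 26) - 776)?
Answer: -1/724 ≈ -0.0013812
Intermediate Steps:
H(w, c) = 2*c
1/(H(o(-1), 26) - 776) = 1/(2*26 - 776) = 1/(52 - 776) = 1/(-724) = -1/724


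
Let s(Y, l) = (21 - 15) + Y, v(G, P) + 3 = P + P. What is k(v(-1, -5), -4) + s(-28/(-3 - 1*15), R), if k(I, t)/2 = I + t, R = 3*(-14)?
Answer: -238/9 ≈ -26.444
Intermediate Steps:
v(G, P) = -3 + 2*P (v(G, P) = -3 + (P + P) = -3 + 2*P)
R = -42
k(I, t) = 2*I + 2*t (k(I, t) = 2*(I + t) = 2*I + 2*t)
s(Y, l) = 6 + Y
k(v(-1, -5), -4) + s(-28/(-3 - 1*15), R) = (2*(-3 + 2*(-5)) + 2*(-4)) + (6 - 28/(-3 - 1*15)) = (2*(-3 - 10) - 8) + (6 - 28/(-3 - 15)) = (2*(-13) - 8) + (6 - 28/(-18)) = (-26 - 8) + (6 - 28*(-1/18)) = -34 + (6 + 14/9) = -34 + 68/9 = -238/9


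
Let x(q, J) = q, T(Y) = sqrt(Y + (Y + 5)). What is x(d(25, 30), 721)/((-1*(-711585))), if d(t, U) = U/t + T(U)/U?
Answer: 2/1185975 + sqrt(65)/21347550 ≈ 2.0640e-6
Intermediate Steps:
T(Y) = sqrt(5 + 2*Y) (T(Y) = sqrt(Y + (5 + Y)) = sqrt(5 + 2*Y))
d(t, U) = U/t + sqrt(5 + 2*U)/U
x(d(25, 30), 721)/((-1*(-711585))) = (30/25 + sqrt(5 + 2*30)/30)/((-1*(-711585))) = (30*(1/25) + sqrt(5 + 60)/30)/711585 = (6/5 + sqrt(65)/30)*(1/711585) = 2/1185975 + sqrt(65)/21347550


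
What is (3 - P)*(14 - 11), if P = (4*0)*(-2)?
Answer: 9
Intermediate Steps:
P = 0 (P = 0*(-2) = 0)
(3 - P)*(14 - 11) = (3 - 1*0)*(14 - 11) = (3 + 0)*3 = 3*3 = 9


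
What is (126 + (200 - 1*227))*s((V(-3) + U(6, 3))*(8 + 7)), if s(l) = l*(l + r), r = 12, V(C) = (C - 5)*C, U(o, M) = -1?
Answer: 12193335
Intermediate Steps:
V(C) = C*(-5 + C) (V(C) = (-5 + C)*C = C*(-5 + C))
s(l) = l*(12 + l) (s(l) = l*(l + 12) = l*(12 + l))
(126 + (200 - 1*227))*s((V(-3) + U(6, 3))*(8 + 7)) = (126 + (200 - 1*227))*(((-3*(-5 - 3) - 1)*(8 + 7))*(12 + (-3*(-5 - 3) - 1)*(8 + 7))) = (126 + (200 - 227))*(((-3*(-8) - 1)*15)*(12 + (-3*(-8) - 1)*15)) = (126 - 27)*(((24 - 1)*15)*(12 + (24 - 1)*15)) = 99*((23*15)*(12 + 23*15)) = 99*(345*(12 + 345)) = 99*(345*357) = 99*123165 = 12193335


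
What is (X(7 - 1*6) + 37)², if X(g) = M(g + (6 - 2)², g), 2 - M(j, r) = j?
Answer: 484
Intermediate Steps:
M(j, r) = 2 - j
X(g) = -14 - g (X(g) = 2 - (g + (6 - 2)²) = 2 - (g + 4²) = 2 - (g + 16) = 2 - (16 + g) = 2 + (-16 - g) = -14 - g)
(X(7 - 1*6) + 37)² = ((-14 - (7 - 1*6)) + 37)² = ((-14 - (7 - 6)) + 37)² = ((-14 - 1*1) + 37)² = ((-14 - 1) + 37)² = (-15 + 37)² = 22² = 484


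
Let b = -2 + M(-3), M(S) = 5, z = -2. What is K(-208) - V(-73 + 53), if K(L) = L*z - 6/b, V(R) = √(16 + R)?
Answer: 414 - 2*I ≈ 414.0 - 2.0*I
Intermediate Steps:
b = 3 (b = -2 + 5 = 3)
K(L) = -2 - 2*L (K(L) = L*(-2) - 6/3 = -2*L - 6*⅓ = -2*L - 2 = -2 - 2*L)
K(-208) - V(-73 + 53) = (-2 - 2*(-208)) - √(16 + (-73 + 53)) = (-2 + 416) - √(16 - 20) = 414 - √(-4) = 414 - 2*I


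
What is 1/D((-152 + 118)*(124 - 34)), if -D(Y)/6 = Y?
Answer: 1/18360 ≈ 5.4466e-5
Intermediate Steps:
D(Y) = -6*Y
1/D((-152 + 118)*(124 - 34)) = 1/(-6*(-152 + 118)*(124 - 34)) = 1/(-(-204)*90) = 1/(-6*(-3060)) = 1/18360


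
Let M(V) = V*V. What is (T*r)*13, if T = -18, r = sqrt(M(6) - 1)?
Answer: -234*sqrt(35) ≈ -1384.4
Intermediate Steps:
M(V) = V**2
r = sqrt(35) (r = sqrt(6**2 - 1) = sqrt(36 - 1) = sqrt(35) ≈ 5.9161)
(T*r)*13 = -18*sqrt(35)*13 = -234*sqrt(35)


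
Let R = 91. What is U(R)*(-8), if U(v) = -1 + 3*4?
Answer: -88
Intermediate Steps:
U(v) = 11 (U(v) = -1 + 12 = 11)
U(R)*(-8) = 11*(-8) = -88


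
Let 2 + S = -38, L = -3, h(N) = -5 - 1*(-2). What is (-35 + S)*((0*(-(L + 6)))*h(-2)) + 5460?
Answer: 5460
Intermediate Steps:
h(N) = -3 (h(N) = -5 + 2 = -3)
S = -40 (S = -2 - 38 = -40)
(-35 + S)*((0*(-(L + 6)))*h(-2)) + 5460 = (-35 - 40)*((0*(-(-3 + 6)))*(-3)) + 5460 = -75*0*(-1*3)*(-3) + 5460 = -75*0*(-3)*(-3) + 5460 = -0*(-3) + 5460 = -75*0 + 5460 = 0 + 5460 = 5460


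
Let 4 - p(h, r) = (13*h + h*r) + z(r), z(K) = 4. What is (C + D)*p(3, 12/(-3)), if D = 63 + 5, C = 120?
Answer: -5076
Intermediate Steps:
p(h, r) = -13*h - h*r (p(h, r) = 4 - ((13*h + h*r) + 4) = 4 - (4 + 13*h + h*r) = 4 + (-4 - 13*h - h*r) = -13*h - h*r)
D = 68
(C + D)*p(3, 12/(-3)) = (120 + 68)*(3*(-13 - 12/(-3))) = 188*(3*(-13 - 12*(-1)/3)) = 188*(3*(-13 - 1*(-4))) = 188*(3*(-13 + 4)) = 188*(3*(-9)) = 188*(-27) = -5076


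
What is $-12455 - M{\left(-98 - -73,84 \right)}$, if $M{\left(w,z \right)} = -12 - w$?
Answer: $-12468$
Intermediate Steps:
$-12455 - M{\left(-98 - -73,84 \right)} = -12455 - \left(-12 - \left(-98 - -73\right)\right) = -12455 - \left(-12 - \left(-98 + 73\right)\right) = -12455 - \left(-12 - -25\right) = -12455 - \left(-12 + 25\right) = -12455 - 13 = -12468$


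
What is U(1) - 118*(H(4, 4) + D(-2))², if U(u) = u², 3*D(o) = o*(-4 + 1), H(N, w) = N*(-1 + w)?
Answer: -23127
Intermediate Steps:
D(o) = -o (D(o) = (o*(-4 + 1))/3 = (o*(-3))/3 = (-3*o)/3 = -o)
U(1) - 118*(H(4, 4) + D(-2))² = 1² - 118*(4*(-1 + 4) - 1*(-2))² = 1 - 118*(4*3 + 2)² = 1 - 118*(12 + 2)² = 1 - 118*14² = 1 - 118*196 = 1 - 23128 = -23127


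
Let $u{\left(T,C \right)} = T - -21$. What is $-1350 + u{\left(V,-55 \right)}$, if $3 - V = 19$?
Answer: $-1345$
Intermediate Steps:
$V = -16$ ($V = 3 - 19 = -16$)
$u{\left(T,C \right)} = 21 + T$ ($u{\left(T,C \right)} = T + 21 = 21 + T$)
$-1350 + u{\left(V,-55 \right)} = -1350 + \left(21 - 16\right) = -1350 + 5 = -1345$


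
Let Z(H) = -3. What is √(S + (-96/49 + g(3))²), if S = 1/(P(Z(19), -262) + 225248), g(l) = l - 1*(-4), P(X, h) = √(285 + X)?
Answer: √(13742157633 + 61009*√282)/(49*√(225248 + √282)) ≈ 5.0408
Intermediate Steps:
g(l) = 4 + l (g(l) = l + 4 = 4 + l)
S = 1/(225248 + √282) (S = 1/(√(285 - 3) + 225248) = 1/(√282 + 225248) = 1/(225248 + √282) ≈ 4.4392e-6)
√(S + (-96/49 + g(3))²) = √((112624/25368330611 - √282/50736661222) + (-96/49 + (4 + 3))²) = √((112624/25368330611 - √282/50736661222) + (-96*1/49 + 7)²) = √((112624/25368330611 - √282/50736661222) + (-96/49 + 7)²) = √((112624/25368330611 - √282/50736661222) + (247/49)²) = √((112624/25368330611 - √282/50736661222) + 61009/2401) = √(1547696752656723/60909361797011 - √282/50736661222)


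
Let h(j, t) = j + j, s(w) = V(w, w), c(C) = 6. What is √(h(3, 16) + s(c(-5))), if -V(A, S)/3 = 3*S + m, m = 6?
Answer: I*√66 ≈ 8.124*I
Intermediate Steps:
V(A, S) = -18 - 9*S (V(A, S) = -3*(3*S + 6) = -3*(6 + 3*S) = -18 - 9*S)
s(w) = -18 - 9*w
h(j, t) = 2*j
√(h(3, 16) + s(c(-5))) = √(2*3 + (-18 - 9*6)) = √(6 + (-18 - 54)) = √(6 - 72) = √(-66) = I*√66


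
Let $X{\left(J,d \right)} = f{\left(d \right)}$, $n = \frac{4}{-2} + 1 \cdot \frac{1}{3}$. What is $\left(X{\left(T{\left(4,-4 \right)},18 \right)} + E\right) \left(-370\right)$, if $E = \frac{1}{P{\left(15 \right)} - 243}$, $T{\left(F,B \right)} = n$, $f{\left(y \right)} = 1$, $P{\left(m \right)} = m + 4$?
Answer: $- \frac{41255}{112} \approx -368.35$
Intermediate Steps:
$P{\left(m \right)} = 4 + m$
$n = - \frac{5}{3}$ ($n = 4 \left(- \frac{1}{2}\right) + 1 \cdot \frac{1}{3} = -2 + \frac{1}{3} = - \frac{5}{3} \approx -1.6667$)
$T{\left(F,B \right)} = - \frac{5}{3}$
$X{\left(J,d \right)} = 1$
$E = - \frac{1}{224}$ ($E = \frac{1}{\left(4 + 15\right) - 243} = \frac{1}{19 - 243} = \frac{1}{-224} = - \frac{1}{224} \approx -0.0044643$)
$\left(X{\left(T{\left(4,-4 \right)},18 \right)} + E\right) \left(-370\right) = \left(1 - \frac{1}{224}\right) \left(-370\right) = \frac{223}{224} \left(-370\right) = - \frac{41255}{112}$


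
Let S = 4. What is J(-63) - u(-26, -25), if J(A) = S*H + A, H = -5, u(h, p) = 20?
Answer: -103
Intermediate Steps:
J(A) = -20 + A (J(A) = 4*(-5) + A = -20 + A)
J(-63) - u(-26, -25) = (-20 - 63) - 1*20 = -83 - 20 = -103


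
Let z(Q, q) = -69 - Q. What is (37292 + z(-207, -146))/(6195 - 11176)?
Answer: -37430/4981 ≈ -7.5146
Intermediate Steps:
(37292 + z(-207, -146))/(6195 - 11176) = (37292 + (-69 - 1*(-207)))/(6195 - 11176) = (37292 + (-69 + 207))/(-4981) = (37292 + 138)*(-1/4981) = 37430*(-1/4981) = -37430/4981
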